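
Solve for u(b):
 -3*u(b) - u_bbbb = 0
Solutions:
 u(b) = (C1*sin(sqrt(2)*3^(1/4)*b/2) + C2*cos(sqrt(2)*3^(1/4)*b/2))*exp(-sqrt(2)*3^(1/4)*b/2) + (C3*sin(sqrt(2)*3^(1/4)*b/2) + C4*cos(sqrt(2)*3^(1/4)*b/2))*exp(sqrt(2)*3^(1/4)*b/2)


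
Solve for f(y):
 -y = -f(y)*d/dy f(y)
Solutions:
 f(y) = -sqrt(C1 + y^2)
 f(y) = sqrt(C1 + y^2)


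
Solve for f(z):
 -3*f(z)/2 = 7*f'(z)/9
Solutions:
 f(z) = C1*exp(-27*z/14)


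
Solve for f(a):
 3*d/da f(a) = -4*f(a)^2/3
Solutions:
 f(a) = 9/(C1 + 4*a)


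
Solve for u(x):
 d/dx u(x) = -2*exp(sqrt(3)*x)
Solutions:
 u(x) = C1 - 2*sqrt(3)*exp(sqrt(3)*x)/3


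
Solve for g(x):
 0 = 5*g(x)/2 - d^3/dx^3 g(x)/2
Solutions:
 g(x) = C3*exp(5^(1/3)*x) + (C1*sin(sqrt(3)*5^(1/3)*x/2) + C2*cos(sqrt(3)*5^(1/3)*x/2))*exp(-5^(1/3)*x/2)


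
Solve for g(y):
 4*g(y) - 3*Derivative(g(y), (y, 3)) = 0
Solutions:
 g(y) = C3*exp(6^(2/3)*y/3) + (C1*sin(2^(2/3)*3^(1/6)*y/2) + C2*cos(2^(2/3)*3^(1/6)*y/2))*exp(-6^(2/3)*y/6)


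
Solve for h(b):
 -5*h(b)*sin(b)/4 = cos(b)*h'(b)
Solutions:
 h(b) = C1*cos(b)^(5/4)


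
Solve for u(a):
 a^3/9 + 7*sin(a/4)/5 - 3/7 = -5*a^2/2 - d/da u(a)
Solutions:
 u(a) = C1 - a^4/36 - 5*a^3/6 + 3*a/7 + 28*cos(a/4)/5


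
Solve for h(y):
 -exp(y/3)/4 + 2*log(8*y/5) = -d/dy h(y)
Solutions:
 h(y) = C1 - 2*y*log(y) + 2*y*(-3*log(2) + 1 + log(5)) + 3*exp(y/3)/4


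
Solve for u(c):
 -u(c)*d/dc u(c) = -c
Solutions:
 u(c) = -sqrt(C1 + c^2)
 u(c) = sqrt(C1 + c^2)


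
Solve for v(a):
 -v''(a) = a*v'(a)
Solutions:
 v(a) = C1 + C2*erf(sqrt(2)*a/2)


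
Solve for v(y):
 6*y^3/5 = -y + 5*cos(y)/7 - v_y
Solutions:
 v(y) = C1 - 3*y^4/10 - y^2/2 + 5*sin(y)/7


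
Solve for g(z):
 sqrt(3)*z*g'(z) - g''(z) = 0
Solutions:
 g(z) = C1 + C2*erfi(sqrt(2)*3^(1/4)*z/2)


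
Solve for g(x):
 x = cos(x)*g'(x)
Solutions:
 g(x) = C1 + Integral(x/cos(x), x)


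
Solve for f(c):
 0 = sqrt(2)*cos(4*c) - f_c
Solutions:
 f(c) = C1 + sqrt(2)*sin(4*c)/4


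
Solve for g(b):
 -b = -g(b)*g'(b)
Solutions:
 g(b) = -sqrt(C1 + b^2)
 g(b) = sqrt(C1 + b^2)


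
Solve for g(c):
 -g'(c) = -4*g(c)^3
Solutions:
 g(c) = -sqrt(2)*sqrt(-1/(C1 + 4*c))/2
 g(c) = sqrt(2)*sqrt(-1/(C1 + 4*c))/2


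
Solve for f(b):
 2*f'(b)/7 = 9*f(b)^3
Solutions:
 f(b) = -sqrt(-1/(C1 + 63*b))
 f(b) = sqrt(-1/(C1 + 63*b))


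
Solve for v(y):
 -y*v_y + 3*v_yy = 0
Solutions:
 v(y) = C1 + C2*erfi(sqrt(6)*y/6)


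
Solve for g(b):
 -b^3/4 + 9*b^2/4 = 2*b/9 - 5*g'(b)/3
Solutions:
 g(b) = C1 + 3*b^4/80 - 9*b^3/20 + b^2/15


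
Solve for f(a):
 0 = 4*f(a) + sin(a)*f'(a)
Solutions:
 f(a) = C1*(cos(a)^2 + 2*cos(a) + 1)/(cos(a)^2 - 2*cos(a) + 1)


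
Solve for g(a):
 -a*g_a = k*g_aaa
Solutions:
 g(a) = C1 + Integral(C2*airyai(a*(-1/k)^(1/3)) + C3*airybi(a*(-1/k)^(1/3)), a)


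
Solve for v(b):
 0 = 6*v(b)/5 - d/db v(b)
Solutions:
 v(b) = C1*exp(6*b/5)


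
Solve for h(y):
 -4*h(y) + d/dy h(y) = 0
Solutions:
 h(y) = C1*exp(4*y)


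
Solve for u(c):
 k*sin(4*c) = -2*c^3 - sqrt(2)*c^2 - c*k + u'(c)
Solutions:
 u(c) = C1 + c^4/2 + sqrt(2)*c^3/3 + c^2*k/2 - k*cos(4*c)/4


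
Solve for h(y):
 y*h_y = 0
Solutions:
 h(y) = C1


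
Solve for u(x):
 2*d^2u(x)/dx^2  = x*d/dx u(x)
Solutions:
 u(x) = C1 + C2*erfi(x/2)


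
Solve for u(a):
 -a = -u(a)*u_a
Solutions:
 u(a) = -sqrt(C1 + a^2)
 u(a) = sqrt(C1 + a^2)


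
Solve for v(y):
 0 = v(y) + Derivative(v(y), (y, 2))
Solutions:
 v(y) = C1*sin(y) + C2*cos(y)


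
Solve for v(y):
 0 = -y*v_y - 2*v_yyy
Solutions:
 v(y) = C1 + Integral(C2*airyai(-2^(2/3)*y/2) + C3*airybi(-2^(2/3)*y/2), y)


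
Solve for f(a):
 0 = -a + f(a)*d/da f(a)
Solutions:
 f(a) = -sqrt(C1 + a^2)
 f(a) = sqrt(C1 + a^2)


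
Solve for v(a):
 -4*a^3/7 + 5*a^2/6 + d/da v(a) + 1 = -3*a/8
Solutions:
 v(a) = C1 + a^4/7 - 5*a^3/18 - 3*a^2/16 - a


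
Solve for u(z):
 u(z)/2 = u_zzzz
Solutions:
 u(z) = C1*exp(-2^(3/4)*z/2) + C2*exp(2^(3/4)*z/2) + C3*sin(2^(3/4)*z/2) + C4*cos(2^(3/4)*z/2)


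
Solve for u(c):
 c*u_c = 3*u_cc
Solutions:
 u(c) = C1 + C2*erfi(sqrt(6)*c/6)


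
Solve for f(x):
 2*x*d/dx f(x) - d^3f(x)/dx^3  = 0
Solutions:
 f(x) = C1 + Integral(C2*airyai(2^(1/3)*x) + C3*airybi(2^(1/3)*x), x)


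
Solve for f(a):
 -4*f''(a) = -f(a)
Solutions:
 f(a) = C1*exp(-a/2) + C2*exp(a/2)


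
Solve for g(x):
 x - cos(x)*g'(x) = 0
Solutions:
 g(x) = C1 + Integral(x/cos(x), x)


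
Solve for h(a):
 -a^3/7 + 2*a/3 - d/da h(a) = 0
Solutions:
 h(a) = C1 - a^4/28 + a^2/3


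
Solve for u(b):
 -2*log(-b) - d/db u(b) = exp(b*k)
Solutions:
 u(b) = C1 - 2*b*log(-b) + 2*b + Piecewise((-exp(b*k)/k, Ne(k, 0)), (-b, True))


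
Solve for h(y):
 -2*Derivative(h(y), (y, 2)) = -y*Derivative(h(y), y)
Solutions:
 h(y) = C1 + C2*erfi(y/2)


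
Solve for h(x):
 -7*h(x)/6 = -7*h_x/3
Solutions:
 h(x) = C1*exp(x/2)


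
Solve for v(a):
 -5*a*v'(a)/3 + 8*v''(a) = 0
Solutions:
 v(a) = C1 + C2*erfi(sqrt(15)*a/12)


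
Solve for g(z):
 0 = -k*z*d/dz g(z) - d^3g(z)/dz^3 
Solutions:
 g(z) = C1 + Integral(C2*airyai(z*(-k)^(1/3)) + C3*airybi(z*(-k)^(1/3)), z)


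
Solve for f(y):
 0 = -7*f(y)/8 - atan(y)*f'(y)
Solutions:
 f(y) = C1*exp(-7*Integral(1/atan(y), y)/8)


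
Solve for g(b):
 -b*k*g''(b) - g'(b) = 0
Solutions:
 g(b) = C1 + b^(((re(k) - 1)*re(k) + im(k)^2)/(re(k)^2 + im(k)^2))*(C2*sin(log(b)*Abs(im(k))/(re(k)^2 + im(k)^2)) + C3*cos(log(b)*im(k)/(re(k)^2 + im(k)^2)))


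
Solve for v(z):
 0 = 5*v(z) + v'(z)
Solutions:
 v(z) = C1*exp(-5*z)


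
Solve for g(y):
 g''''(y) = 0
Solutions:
 g(y) = C1 + C2*y + C3*y^2 + C4*y^3


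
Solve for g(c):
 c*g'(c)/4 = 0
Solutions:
 g(c) = C1


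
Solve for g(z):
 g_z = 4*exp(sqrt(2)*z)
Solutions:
 g(z) = C1 + 2*sqrt(2)*exp(sqrt(2)*z)


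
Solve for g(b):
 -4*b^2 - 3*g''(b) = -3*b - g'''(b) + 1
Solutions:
 g(b) = C1 + C2*b + C3*exp(3*b) - b^4/9 + b^3/54 - 4*b^2/27


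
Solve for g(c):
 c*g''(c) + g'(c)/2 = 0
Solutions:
 g(c) = C1 + C2*sqrt(c)


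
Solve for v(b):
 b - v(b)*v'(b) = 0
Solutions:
 v(b) = -sqrt(C1 + b^2)
 v(b) = sqrt(C1 + b^2)


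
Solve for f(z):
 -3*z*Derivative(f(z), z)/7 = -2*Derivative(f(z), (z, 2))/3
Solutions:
 f(z) = C1 + C2*erfi(3*sqrt(7)*z/14)


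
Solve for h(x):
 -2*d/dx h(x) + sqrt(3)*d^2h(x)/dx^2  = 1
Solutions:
 h(x) = C1 + C2*exp(2*sqrt(3)*x/3) - x/2


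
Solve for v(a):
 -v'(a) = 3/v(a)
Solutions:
 v(a) = -sqrt(C1 - 6*a)
 v(a) = sqrt(C1 - 6*a)


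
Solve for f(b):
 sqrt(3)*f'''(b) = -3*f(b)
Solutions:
 f(b) = C3*exp(-3^(1/6)*b) + (C1*sin(3^(2/3)*b/2) + C2*cos(3^(2/3)*b/2))*exp(3^(1/6)*b/2)


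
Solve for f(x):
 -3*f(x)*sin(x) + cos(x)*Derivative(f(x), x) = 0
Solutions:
 f(x) = C1/cos(x)^3


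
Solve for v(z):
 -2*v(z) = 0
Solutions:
 v(z) = 0


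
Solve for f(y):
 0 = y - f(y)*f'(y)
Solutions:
 f(y) = -sqrt(C1 + y^2)
 f(y) = sqrt(C1 + y^2)


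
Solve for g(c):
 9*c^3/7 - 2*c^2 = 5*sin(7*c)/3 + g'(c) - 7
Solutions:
 g(c) = C1 + 9*c^4/28 - 2*c^3/3 + 7*c + 5*cos(7*c)/21


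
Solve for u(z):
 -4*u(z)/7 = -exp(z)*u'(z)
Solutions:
 u(z) = C1*exp(-4*exp(-z)/7)


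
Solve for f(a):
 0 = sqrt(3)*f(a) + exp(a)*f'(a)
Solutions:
 f(a) = C1*exp(sqrt(3)*exp(-a))


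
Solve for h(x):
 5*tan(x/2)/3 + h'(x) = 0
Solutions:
 h(x) = C1 + 10*log(cos(x/2))/3


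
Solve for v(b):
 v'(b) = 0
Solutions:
 v(b) = C1


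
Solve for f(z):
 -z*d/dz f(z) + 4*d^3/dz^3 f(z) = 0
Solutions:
 f(z) = C1 + Integral(C2*airyai(2^(1/3)*z/2) + C3*airybi(2^(1/3)*z/2), z)


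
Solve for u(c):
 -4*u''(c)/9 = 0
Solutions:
 u(c) = C1 + C2*c


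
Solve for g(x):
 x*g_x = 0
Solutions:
 g(x) = C1


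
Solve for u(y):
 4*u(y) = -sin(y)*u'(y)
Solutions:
 u(y) = C1*(cos(y)^2 + 2*cos(y) + 1)/(cos(y)^2 - 2*cos(y) + 1)


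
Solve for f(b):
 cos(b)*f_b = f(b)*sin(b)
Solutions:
 f(b) = C1/cos(b)


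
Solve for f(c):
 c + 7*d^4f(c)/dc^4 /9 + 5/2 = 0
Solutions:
 f(c) = C1 + C2*c + C3*c^2 + C4*c^3 - 3*c^5/280 - 15*c^4/112


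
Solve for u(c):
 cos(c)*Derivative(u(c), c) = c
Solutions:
 u(c) = C1 + Integral(c/cos(c), c)


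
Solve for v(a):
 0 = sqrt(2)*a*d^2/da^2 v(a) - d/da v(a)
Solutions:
 v(a) = C1 + C2*a^(sqrt(2)/2 + 1)


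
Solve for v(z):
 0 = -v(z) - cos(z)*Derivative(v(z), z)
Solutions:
 v(z) = C1*sqrt(sin(z) - 1)/sqrt(sin(z) + 1)


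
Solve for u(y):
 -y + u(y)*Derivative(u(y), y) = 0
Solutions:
 u(y) = -sqrt(C1 + y^2)
 u(y) = sqrt(C1 + y^2)


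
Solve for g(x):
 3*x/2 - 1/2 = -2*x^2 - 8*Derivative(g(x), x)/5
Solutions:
 g(x) = C1 - 5*x^3/12 - 15*x^2/32 + 5*x/16


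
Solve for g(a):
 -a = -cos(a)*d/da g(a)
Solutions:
 g(a) = C1 + Integral(a/cos(a), a)


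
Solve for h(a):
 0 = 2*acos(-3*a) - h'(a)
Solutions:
 h(a) = C1 + 2*a*acos(-3*a) + 2*sqrt(1 - 9*a^2)/3


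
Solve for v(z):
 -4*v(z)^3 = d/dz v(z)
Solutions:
 v(z) = -sqrt(2)*sqrt(-1/(C1 - 4*z))/2
 v(z) = sqrt(2)*sqrt(-1/(C1 - 4*z))/2


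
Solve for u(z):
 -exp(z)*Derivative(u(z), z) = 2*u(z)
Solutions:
 u(z) = C1*exp(2*exp(-z))


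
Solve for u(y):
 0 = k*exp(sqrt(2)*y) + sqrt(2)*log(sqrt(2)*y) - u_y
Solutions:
 u(y) = C1 + sqrt(2)*k*exp(sqrt(2)*y)/2 + sqrt(2)*y*log(y) + sqrt(2)*y*(-1 + log(2)/2)


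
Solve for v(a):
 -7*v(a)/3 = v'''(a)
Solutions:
 v(a) = C3*exp(-3^(2/3)*7^(1/3)*a/3) + (C1*sin(3^(1/6)*7^(1/3)*a/2) + C2*cos(3^(1/6)*7^(1/3)*a/2))*exp(3^(2/3)*7^(1/3)*a/6)


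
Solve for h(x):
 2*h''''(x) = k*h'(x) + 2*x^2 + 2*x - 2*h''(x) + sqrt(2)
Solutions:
 h(x) = C1 + C2*exp(x*(6^(1/3)*(-9*k + 2*sqrt(3)*sqrt(27*k^2/4 + 4))^(1/3)/12 - 2^(1/3)*3^(5/6)*I*(-9*k + 2*sqrt(3)*sqrt(27*k^2/4 + 4))^(1/3)/12 + 4/((-6^(1/3) + 2^(1/3)*3^(5/6)*I)*(-9*k + 2*sqrt(3)*sqrt(27*k^2/4 + 4))^(1/3)))) + C3*exp(x*(6^(1/3)*(-9*k + 2*sqrt(3)*sqrt(27*k^2/4 + 4))^(1/3)/12 + 2^(1/3)*3^(5/6)*I*(-9*k + 2*sqrt(3)*sqrt(27*k^2/4 + 4))^(1/3)/12 - 4/((6^(1/3) + 2^(1/3)*3^(5/6)*I)*(-9*k + 2*sqrt(3)*sqrt(27*k^2/4 + 4))^(1/3)))) + C4*exp(6^(1/3)*x*(-(-9*k + 2*sqrt(3)*sqrt(27*k^2/4 + 4))^(1/3) + 2*6^(1/3)/(-9*k + 2*sqrt(3)*sqrt(27*k^2/4 + 4))^(1/3))/6) - 2*x^3/(3*k) - x^2/k - sqrt(2)*x/k - 4*x^2/k^2 - 4*x/k^2 - 16*x/k^3


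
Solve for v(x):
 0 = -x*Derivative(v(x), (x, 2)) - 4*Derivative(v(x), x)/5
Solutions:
 v(x) = C1 + C2*x^(1/5)


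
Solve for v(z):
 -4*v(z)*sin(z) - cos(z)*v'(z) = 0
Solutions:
 v(z) = C1*cos(z)^4


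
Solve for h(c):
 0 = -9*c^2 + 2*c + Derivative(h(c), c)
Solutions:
 h(c) = C1 + 3*c^3 - c^2


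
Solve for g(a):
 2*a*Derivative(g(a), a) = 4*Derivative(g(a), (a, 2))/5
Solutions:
 g(a) = C1 + C2*erfi(sqrt(5)*a/2)


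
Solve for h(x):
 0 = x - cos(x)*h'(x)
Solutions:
 h(x) = C1 + Integral(x/cos(x), x)


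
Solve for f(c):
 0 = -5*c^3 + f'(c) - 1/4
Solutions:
 f(c) = C1 + 5*c^4/4 + c/4


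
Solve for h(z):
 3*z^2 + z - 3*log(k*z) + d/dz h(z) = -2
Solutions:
 h(z) = C1 - z^3 - z^2/2 + 3*z*log(k*z) - 5*z


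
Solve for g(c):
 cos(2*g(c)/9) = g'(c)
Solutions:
 -c - 9*log(sin(2*g(c)/9) - 1)/4 + 9*log(sin(2*g(c)/9) + 1)/4 = C1


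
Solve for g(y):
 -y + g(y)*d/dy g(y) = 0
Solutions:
 g(y) = -sqrt(C1 + y^2)
 g(y) = sqrt(C1 + y^2)


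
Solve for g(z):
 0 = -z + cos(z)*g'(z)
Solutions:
 g(z) = C1 + Integral(z/cos(z), z)


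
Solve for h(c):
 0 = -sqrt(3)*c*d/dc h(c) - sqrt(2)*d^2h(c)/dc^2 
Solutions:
 h(c) = C1 + C2*erf(6^(1/4)*c/2)


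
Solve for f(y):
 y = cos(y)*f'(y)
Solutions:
 f(y) = C1 + Integral(y/cos(y), y)


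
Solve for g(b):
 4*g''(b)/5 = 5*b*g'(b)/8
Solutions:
 g(b) = C1 + C2*erfi(5*b/8)


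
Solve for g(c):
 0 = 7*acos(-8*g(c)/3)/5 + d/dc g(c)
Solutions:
 Integral(1/acos(-8*_y/3), (_y, g(c))) = C1 - 7*c/5


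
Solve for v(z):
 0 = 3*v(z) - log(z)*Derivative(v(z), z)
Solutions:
 v(z) = C1*exp(3*li(z))


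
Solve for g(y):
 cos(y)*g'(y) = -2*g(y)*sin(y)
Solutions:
 g(y) = C1*cos(y)^2


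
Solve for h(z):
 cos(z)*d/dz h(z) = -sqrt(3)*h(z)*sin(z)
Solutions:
 h(z) = C1*cos(z)^(sqrt(3))


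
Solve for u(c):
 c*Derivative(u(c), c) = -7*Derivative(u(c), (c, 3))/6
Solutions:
 u(c) = C1 + Integral(C2*airyai(-6^(1/3)*7^(2/3)*c/7) + C3*airybi(-6^(1/3)*7^(2/3)*c/7), c)


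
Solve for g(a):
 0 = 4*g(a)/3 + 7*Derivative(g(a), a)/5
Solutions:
 g(a) = C1*exp(-20*a/21)


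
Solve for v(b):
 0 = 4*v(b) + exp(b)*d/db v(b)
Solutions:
 v(b) = C1*exp(4*exp(-b))


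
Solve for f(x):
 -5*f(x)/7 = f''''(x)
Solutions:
 f(x) = (C1*sin(sqrt(2)*5^(1/4)*7^(3/4)*x/14) + C2*cos(sqrt(2)*5^(1/4)*7^(3/4)*x/14))*exp(-sqrt(2)*5^(1/4)*7^(3/4)*x/14) + (C3*sin(sqrt(2)*5^(1/4)*7^(3/4)*x/14) + C4*cos(sqrt(2)*5^(1/4)*7^(3/4)*x/14))*exp(sqrt(2)*5^(1/4)*7^(3/4)*x/14)


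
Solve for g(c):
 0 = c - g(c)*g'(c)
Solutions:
 g(c) = -sqrt(C1 + c^2)
 g(c) = sqrt(C1 + c^2)


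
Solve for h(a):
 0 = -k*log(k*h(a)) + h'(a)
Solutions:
 li(k*h(a))/k = C1 + a*k


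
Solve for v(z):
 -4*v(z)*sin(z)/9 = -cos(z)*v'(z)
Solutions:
 v(z) = C1/cos(z)^(4/9)


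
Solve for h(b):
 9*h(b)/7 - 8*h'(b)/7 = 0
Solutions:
 h(b) = C1*exp(9*b/8)


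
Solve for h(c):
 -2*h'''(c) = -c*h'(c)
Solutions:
 h(c) = C1 + Integral(C2*airyai(2^(2/3)*c/2) + C3*airybi(2^(2/3)*c/2), c)


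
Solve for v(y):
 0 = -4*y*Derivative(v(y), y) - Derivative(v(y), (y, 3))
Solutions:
 v(y) = C1 + Integral(C2*airyai(-2^(2/3)*y) + C3*airybi(-2^(2/3)*y), y)


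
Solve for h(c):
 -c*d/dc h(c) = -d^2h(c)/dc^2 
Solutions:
 h(c) = C1 + C2*erfi(sqrt(2)*c/2)


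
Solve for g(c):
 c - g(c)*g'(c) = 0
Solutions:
 g(c) = -sqrt(C1 + c^2)
 g(c) = sqrt(C1 + c^2)


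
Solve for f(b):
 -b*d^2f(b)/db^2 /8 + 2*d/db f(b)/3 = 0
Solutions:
 f(b) = C1 + C2*b^(19/3)


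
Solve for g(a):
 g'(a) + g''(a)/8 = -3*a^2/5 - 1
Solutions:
 g(a) = C1 + C2*exp(-8*a) - a^3/5 + 3*a^2/40 - 163*a/160


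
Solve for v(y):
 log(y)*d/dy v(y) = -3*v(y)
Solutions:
 v(y) = C1*exp(-3*li(y))


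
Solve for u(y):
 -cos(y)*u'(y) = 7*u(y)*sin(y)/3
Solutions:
 u(y) = C1*cos(y)^(7/3)


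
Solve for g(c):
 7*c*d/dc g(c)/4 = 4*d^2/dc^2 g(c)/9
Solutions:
 g(c) = C1 + C2*erfi(3*sqrt(14)*c/8)


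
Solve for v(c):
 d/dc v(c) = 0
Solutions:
 v(c) = C1


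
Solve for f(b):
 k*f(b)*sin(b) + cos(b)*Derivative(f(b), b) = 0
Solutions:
 f(b) = C1*exp(k*log(cos(b)))


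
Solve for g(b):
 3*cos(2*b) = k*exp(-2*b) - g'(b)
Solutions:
 g(b) = C1 - k*exp(-2*b)/2 - 3*sin(2*b)/2


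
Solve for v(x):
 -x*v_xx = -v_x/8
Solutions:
 v(x) = C1 + C2*x^(9/8)


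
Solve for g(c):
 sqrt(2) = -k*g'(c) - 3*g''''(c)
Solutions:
 g(c) = C1 + C2*exp(3^(2/3)*c*(-k)^(1/3)/3) + C3*exp(c*(-k)^(1/3)*(-3^(2/3) + 3*3^(1/6)*I)/6) + C4*exp(-c*(-k)^(1/3)*(3^(2/3) + 3*3^(1/6)*I)/6) - sqrt(2)*c/k


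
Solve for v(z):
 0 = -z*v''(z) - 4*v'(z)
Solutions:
 v(z) = C1 + C2/z^3


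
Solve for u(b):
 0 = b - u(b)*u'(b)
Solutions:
 u(b) = -sqrt(C1 + b^2)
 u(b) = sqrt(C1 + b^2)


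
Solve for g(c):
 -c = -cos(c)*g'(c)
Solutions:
 g(c) = C1 + Integral(c/cos(c), c)


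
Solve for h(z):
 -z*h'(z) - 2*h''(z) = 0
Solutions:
 h(z) = C1 + C2*erf(z/2)


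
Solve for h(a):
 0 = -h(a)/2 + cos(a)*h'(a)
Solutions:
 h(a) = C1*(sin(a) + 1)^(1/4)/(sin(a) - 1)^(1/4)


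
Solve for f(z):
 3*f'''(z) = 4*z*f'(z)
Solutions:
 f(z) = C1 + Integral(C2*airyai(6^(2/3)*z/3) + C3*airybi(6^(2/3)*z/3), z)


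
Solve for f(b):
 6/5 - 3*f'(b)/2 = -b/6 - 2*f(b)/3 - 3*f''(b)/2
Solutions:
 f(b) = -b/4 + (C1*sin(sqrt(7)*b/6) + C2*cos(sqrt(7)*b/6))*exp(b/2) - 189/80


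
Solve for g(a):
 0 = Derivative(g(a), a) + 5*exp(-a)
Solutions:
 g(a) = C1 + 5*exp(-a)


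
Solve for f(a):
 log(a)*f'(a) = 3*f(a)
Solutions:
 f(a) = C1*exp(3*li(a))


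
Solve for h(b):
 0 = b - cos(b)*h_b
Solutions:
 h(b) = C1 + Integral(b/cos(b), b)


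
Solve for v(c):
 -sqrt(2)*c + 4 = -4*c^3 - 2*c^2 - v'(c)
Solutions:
 v(c) = C1 - c^4 - 2*c^3/3 + sqrt(2)*c^2/2 - 4*c


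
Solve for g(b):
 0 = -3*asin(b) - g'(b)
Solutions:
 g(b) = C1 - 3*b*asin(b) - 3*sqrt(1 - b^2)


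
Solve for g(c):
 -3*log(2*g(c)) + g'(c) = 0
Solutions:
 -Integral(1/(log(_y) + log(2)), (_y, g(c)))/3 = C1 - c


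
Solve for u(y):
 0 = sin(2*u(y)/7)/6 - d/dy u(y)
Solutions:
 -y/6 + 7*log(cos(2*u(y)/7) - 1)/4 - 7*log(cos(2*u(y)/7) + 1)/4 = C1


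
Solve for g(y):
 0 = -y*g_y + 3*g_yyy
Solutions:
 g(y) = C1 + Integral(C2*airyai(3^(2/3)*y/3) + C3*airybi(3^(2/3)*y/3), y)


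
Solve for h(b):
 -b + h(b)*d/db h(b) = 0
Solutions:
 h(b) = -sqrt(C1 + b^2)
 h(b) = sqrt(C1 + b^2)


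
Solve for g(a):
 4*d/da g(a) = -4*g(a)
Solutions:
 g(a) = C1*exp(-a)


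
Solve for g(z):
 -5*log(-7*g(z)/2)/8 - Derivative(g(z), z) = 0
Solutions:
 8*Integral(1/(log(-_y) - log(2) + log(7)), (_y, g(z)))/5 = C1 - z


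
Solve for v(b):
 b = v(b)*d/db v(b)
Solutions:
 v(b) = -sqrt(C1 + b^2)
 v(b) = sqrt(C1 + b^2)


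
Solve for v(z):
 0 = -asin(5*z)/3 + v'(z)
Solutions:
 v(z) = C1 + z*asin(5*z)/3 + sqrt(1 - 25*z^2)/15


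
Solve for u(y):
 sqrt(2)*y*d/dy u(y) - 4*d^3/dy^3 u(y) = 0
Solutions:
 u(y) = C1 + Integral(C2*airyai(sqrt(2)*y/2) + C3*airybi(sqrt(2)*y/2), y)


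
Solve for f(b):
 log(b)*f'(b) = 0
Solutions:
 f(b) = C1


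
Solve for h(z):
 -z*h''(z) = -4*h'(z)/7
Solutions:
 h(z) = C1 + C2*z^(11/7)


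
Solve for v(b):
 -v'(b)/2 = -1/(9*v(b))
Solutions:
 v(b) = -sqrt(C1 + 4*b)/3
 v(b) = sqrt(C1 + 4*b)/3


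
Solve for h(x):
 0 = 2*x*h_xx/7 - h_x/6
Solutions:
 h(x) = C1 + C2*x^(19/12)


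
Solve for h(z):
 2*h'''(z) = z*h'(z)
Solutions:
 h(z) = C1 + Integral(C2*airyai(2^(2/3)*z/2) + C3*airybi(2^(2/3)*z/2), z)


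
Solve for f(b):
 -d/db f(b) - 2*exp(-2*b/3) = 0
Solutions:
 f(b) = C1 + 3*exp(-2*b/3)


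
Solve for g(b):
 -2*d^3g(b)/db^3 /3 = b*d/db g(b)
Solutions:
 g(b) = C1 + Integral(C2*airyai(-2^(2/3)*3^(1/3)*b/2) + C3*airybi(-2^(2/3)*3^(1/3)*b/2), b)


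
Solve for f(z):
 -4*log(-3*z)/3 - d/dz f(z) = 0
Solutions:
 f(z) = C1 - 4*z*log(-z)/3 + 4*z*(1 - log(3))/3


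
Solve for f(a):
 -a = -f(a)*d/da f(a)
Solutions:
 f(a) = -sqrt(C1 + a^2)
 f(a) = sqrt(C1 + a^2)


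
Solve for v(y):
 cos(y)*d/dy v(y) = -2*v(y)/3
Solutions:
 v(y) = C1*(sin(y) - 1)^(1/3)/(sin(y) + 1)^(1/3)


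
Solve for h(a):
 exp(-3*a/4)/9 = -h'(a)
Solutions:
 h(a) = C1 + 4*exp(-3*a/4)/27


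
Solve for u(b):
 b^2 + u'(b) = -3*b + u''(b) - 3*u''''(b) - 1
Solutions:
 u(b) = C1 + C2*exp(2^(1/3)*b*(2/(sqrt(77) + 9)^(1/3) + 2^(1/3)*(sqrt(77) + 9)^(1/3))/12)*sin(2^(1/3)*sqrt(3)*b*(-2^(1/3)*(sqrt(77) + 9)^(1/3) + 2/(sqrt(77) + 9)^(1/3))/12) + C3*exp(2^(1/3)*b*(2/(sqrt(77) + 9)^(1/3) + 2^(1/3)*(sqrt(77) + 9)^(1/3))/12)*cos(2^(1/3)*sqrt(3)*b*(-2^(1/3)*(sqrt(77) + 9)^(1/3) + 2/(sqrt(77) + 9)^(1/3))/12) + C4*exp(-2^(1/3)*b*(2/(sqrt(77) + 9)^(1/3) + 2^(1/3)*(sqrt(77) + 9)^(1/3))/6) - b^3/3 - 5*b^2/2 - 6*b


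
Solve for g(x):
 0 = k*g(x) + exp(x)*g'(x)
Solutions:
 g(x) = C1*exp(k*exp(-x))


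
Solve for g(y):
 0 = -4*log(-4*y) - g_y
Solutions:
 g(y) = C1 - 4*y*log(-y) + 4*y*(1 - 2*log(2))


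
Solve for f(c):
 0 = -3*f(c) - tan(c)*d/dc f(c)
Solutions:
 f(c) = C1/sin(c)^3


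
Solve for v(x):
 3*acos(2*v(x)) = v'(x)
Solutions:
 Integral(1/acos(2*_y), (_y, v(x))) = C1 + 3*x


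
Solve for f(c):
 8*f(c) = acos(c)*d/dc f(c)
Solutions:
 f(c) = C1*exp(8*Integral(1/acos(c), c))


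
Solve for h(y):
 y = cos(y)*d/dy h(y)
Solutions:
 h(y) = C1 + Integral(y/cos(y), y)


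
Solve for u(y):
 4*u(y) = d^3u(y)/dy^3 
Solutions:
 u(y) = C3*exp(2^(2/3)*y) + (C1*sin(2^(2/3)*sqrt(3)*y/2) + C2*cos(2^(2/3)*sqrt(3)*y/2))*exp(-2^(2/3)*y/2)


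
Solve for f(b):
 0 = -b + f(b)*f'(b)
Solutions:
 f(b) = -sqrt(C1 + b^2)
 f(b) = sqrt(C1 + b^2)


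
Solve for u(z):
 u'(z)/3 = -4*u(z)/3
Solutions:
 u(z) = C1*exp(-4*z)


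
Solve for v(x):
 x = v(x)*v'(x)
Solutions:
 v(x) = -sqrt(C1 + x^2)
 v(x) = sqrt(C1 + x^2)


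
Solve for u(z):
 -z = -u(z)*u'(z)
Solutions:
 u(z) = -sqrt(C1 + z^2)
 u(z) = sqrt(C1 + z^2)


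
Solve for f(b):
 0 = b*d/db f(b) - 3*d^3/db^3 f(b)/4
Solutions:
 f(b) = C1 + Integral(C2*airyai(6^(2/3)*b/3) + C3*airybi(6^(2/3)*b/3), b)


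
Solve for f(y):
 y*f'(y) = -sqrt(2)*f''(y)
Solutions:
 f(y) = C1 + C2*erf(2^(1/4)*y/2)


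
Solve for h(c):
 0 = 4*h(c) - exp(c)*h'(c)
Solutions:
 h(c) = C1*exp(-4*exp(-c))


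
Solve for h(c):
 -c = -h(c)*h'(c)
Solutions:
 h(c) = -sqrt(C1 + c^2)
 h(c) = sqrt(C1 + c^2)


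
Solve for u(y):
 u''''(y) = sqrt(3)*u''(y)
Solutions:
 u(y) = C1 + C2*y + C3*exp(-3^(1/4)*y) + C4*exp(3^(1/4)*y)


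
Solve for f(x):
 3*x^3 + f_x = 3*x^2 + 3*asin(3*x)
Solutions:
 f(x) = C1 - 3*x^4/4 + x^3 + 3*x*asin(3*x) + sqrt(1 - 9*x^2)


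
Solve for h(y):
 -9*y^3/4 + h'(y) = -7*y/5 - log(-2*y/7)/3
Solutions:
 h(y) = C1 + 9*y^4/16 - 7*y^2/10 - y*log(-y)/3 + y*(-log(2) + 1 + log(7))/3


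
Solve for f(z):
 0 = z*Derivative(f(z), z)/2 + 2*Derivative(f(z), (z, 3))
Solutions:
 f(z) = C1 + Integral(C2*airyai(-2^(1/3)*z/2) + C3*airybi(-2^(1/3)*z/2), z)


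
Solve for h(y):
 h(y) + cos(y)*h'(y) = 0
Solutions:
 h(y) = C1*sqrt(sin(y) - 1)/sqrt(sin(y) + 1)


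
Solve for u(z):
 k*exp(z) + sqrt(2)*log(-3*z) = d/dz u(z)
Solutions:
 u(z) = C1 + k*exp(z) + sqrt(2)*z*log(-z) + sqrt(2)*z*(-1 + log(3))


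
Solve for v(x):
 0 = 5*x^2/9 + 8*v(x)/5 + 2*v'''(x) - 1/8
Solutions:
 v(x) = C3*exp(-10^(2/3)*x/5) - 25*x^2/72 + (C1*sin(10^(2/3)*sqrt(3)*x/10) + C2*cos(10^(2/3)*sqrt(3)*x/10))*exp(10^(2/3)*x/10) + 5/64


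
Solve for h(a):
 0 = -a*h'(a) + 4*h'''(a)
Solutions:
 h(a) = C1 + Integral(C2*airyai(2^(1/3)*a/2) + C3*airybi(2^(1/3)*a/2), a)


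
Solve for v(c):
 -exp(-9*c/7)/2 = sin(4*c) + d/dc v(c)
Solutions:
 v(c) = C1 + cos(4*c)/4 + 7*exp(-9*c/7)/18


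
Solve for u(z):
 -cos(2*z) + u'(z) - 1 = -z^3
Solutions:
 u(z) = C1 - z^4/4 + z + sin(2*z)/2


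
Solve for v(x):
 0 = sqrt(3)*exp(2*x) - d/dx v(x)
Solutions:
 v(x) = C1 + sqrt(3)*exp(2*x)/2


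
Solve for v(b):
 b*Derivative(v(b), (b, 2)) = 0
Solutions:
 v(b) = C1 + C2*b


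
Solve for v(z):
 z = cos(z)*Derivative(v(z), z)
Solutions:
 v(z) = C1 + Integral(z/cos(z), z)


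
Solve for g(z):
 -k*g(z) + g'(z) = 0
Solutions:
 g(z) = C1*exp(k*z)


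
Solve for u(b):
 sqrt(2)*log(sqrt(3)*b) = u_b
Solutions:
 u(b) = C1 + sqrt(2)*b*log(b) - sqrt(2)*b + sqrt(2)*b*log(3)/2


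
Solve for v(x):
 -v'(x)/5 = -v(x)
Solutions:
 v(x) = C1*exp(5*x)


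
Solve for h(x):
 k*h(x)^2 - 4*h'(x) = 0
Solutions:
 h(x) = -4/(C1 + k*x)


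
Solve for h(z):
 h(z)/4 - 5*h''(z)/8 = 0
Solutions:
 h(z) = C1*exp(-sqrt(10)*z/5) + C2*exp(sqrt(10)*z/5)


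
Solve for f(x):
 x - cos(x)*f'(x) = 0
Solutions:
 f(x) = C1 + Integral(x/cos(x), x)


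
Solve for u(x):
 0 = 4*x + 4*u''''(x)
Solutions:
 u(x) = C1 + C2*x + C3*x^2 + C4*x^3 - x^5/120


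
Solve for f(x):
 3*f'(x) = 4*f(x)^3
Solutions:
 f(x) = -sqrt(6)*sqrt(-1/(C1 + 4*x))/2
 f(x) = sqrt(6)*sqrt(-1/(C1 + 4*x))/2


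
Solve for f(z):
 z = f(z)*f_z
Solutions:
 f(z) = -sqrt(C1 + z^2)
 f(z) = sqrt(C1 + z^2)


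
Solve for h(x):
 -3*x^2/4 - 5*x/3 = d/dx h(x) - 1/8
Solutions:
 h(x) = C1 - x^3/4 - 5*x^2/6 + x/8


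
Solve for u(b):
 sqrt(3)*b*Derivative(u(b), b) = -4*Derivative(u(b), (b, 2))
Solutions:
 u(b) = C1 + C2*erf(sqrt(2)*3^(1/4)*b/4)


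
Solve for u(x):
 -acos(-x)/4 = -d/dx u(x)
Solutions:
 u(x) = C1 + x*acos(-x)/4 + sqrt(1 - x^2)/4


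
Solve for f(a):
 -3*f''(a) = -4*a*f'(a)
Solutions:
 f(a) = C1 + C2*erfi(sqrt(6)*a/3)


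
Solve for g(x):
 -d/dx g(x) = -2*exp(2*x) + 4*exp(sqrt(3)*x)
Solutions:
 g(x) = C1 + exp(2*x) - 4*sqrt(3)*exp(sqrt(3)*x)/3


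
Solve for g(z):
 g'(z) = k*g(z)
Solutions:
 g(z) = C1*exp(k*z)


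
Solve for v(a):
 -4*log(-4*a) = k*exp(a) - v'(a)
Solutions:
 v(a) = C1 + 4*a*log(-a) + 4*a*(-1 + 2*log(2)) + k*exp(a)


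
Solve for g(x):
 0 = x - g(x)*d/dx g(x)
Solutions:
 g(x) = -sqrt(C1 + x^2)
 g(x) = sqrt(C1 + x^2)


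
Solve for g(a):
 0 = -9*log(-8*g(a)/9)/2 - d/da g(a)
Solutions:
 2*Integral(1/(log(-_y) - 2*log(3) + 3*log(2)), (_y, g(a)))/9 = C1 - a


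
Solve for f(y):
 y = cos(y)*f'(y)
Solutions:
 f(y) = C1 + Integral(y/cos(y), y)


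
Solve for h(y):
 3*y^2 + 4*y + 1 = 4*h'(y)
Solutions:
 h(y) = C1 + y^3/4 + y^2/2 + y/4


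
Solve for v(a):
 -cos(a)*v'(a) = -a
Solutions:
 v(a) = C1 + Integral(a/cos(a), a)


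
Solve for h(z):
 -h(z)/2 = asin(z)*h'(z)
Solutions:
 h(z) = C1*exp(-Integral(1/asin(z), z)/2)


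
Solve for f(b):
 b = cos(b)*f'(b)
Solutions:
 f(b) = C1 + Integral(b/cos(b), b)


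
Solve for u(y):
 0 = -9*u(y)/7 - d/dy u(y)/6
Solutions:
 u(y) = C1*exp(-54*y/7)


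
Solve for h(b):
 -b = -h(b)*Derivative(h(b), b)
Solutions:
 h(b) = -sqrt(C1 + b^2)
 h(b) = sqrt(C1 + b^2)


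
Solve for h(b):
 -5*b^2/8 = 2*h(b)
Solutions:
 h(b) = -5*b^2/16


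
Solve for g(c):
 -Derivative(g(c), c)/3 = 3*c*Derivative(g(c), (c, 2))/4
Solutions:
 g(c) = C1 + C2*c^(5/9)


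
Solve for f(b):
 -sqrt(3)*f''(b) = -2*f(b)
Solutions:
 f(b) = C1*exp(-sqrt(2)*3^(3/4)*b/3) + C2*exp(sqrt(2)*3^(3/4)*b/3)


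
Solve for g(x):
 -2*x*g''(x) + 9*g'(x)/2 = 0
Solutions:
 g(x) = C1 + C2*x^(13/4)


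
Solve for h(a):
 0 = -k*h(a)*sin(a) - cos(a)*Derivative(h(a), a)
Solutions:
 h(a) = C1*exp(k*log(cos(a)))


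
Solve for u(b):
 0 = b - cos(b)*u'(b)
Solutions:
 u(b) = C1 + Integral(b/cos(b), b)


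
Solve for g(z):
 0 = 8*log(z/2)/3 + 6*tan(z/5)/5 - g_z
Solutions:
 g(z) = C1 + 8*z*log(z)/3 - 8*z/3 - 8*z*log(2)/3 - 6*log(cos(z/5))


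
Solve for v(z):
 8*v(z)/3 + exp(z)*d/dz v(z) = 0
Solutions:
 v(z) = C1*exp(8*exp(-z)/3)


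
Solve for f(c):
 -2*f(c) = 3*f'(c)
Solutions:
 f(c) = C1*exp(-2*c/3)


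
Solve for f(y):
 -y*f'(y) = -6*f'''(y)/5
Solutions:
 f(y) = C1 + Integral(C2*airyai(5^(1/3)*6^(2/3)*y/6) + C3*airybi(5^(1/3)*6^(2/3)*y/6), y)


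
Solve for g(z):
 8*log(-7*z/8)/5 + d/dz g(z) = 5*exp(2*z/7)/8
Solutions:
 g(z) = C1 - 8*z*log(-z)/5 + 8*z*(-log(7) + 1 + 3*log(2))/5 + 35*exp(2*z/7)/16


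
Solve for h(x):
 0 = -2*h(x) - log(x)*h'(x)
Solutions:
 h(x) = C1*exp(-2*li(x))


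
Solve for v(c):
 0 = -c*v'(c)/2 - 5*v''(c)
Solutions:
 v(c) = C1 + C2*erf(sqrt(5)*c/10)


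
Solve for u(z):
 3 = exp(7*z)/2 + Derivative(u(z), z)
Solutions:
 u(z) = C1 + 3*z - exp(7*z)/14


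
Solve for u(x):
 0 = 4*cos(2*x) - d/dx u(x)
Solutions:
 u(x) = C1 + 2*sin(2*x)


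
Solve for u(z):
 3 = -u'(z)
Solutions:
 u(z) = C1 - 3*z


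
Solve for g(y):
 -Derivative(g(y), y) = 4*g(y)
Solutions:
 g(y) = C1*exp(-4*y)


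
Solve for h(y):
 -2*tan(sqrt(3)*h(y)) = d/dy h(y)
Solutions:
 h(y) = sqrt(3)*(pi - asin(C1*exp(-2*sqrt(3)*y)))/3
 h(y) = sqrt(3)*asin(C1*exp(-2*sqrt(3)*y))/3


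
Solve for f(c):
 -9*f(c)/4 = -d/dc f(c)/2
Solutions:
 f(c) = C1*exp(9*c/2)


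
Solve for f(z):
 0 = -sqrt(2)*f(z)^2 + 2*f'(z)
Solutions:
 f(z) = -2/(C1 + sqrt(2)*z)


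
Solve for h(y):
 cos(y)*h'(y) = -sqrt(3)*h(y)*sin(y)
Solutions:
 h(y) = C1*cos(y)^(sqrt(3))


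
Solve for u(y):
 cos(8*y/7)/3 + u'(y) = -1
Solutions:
 u(y) = C1 - y - 7*sin(8*y/7)/24


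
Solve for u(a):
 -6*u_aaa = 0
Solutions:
 u(a) = C1 + C2*a + C3*a^2


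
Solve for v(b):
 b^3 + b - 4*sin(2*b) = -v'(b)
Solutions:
 v(b) = C1 - b^4/4 - b^2/2 - 2*cos(2*b)


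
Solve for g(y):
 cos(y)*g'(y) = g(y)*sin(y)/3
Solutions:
 g(y) = C1/cos(y)^(1/3)


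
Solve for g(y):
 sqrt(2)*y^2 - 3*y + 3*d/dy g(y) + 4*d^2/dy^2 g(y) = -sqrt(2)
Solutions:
 g(y) = C1 + C2*exp(-3*y/4) - sqrt(2)*y^3/9 + y^2/2 + 4*sqrt(2)*y^2/9 - 41*sqrt(2)*y/27 - 4*y/3


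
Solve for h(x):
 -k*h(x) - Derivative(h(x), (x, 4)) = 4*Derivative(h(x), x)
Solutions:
 h(x) = C1*exp(x*Piecewise((-sqrt(2)*sqrt(-(-2)^(1/3))/2 + sqrt(2*(-2)^(1/3) + 4*sqrt(2)/sqrt(-(-2)^(1/3)))/2, Eq(k, 0)), (-sqrt(2*k/(3*(sqrt(1 - k^3/27) + 1)^(1/3)) + 2*(sqrt(1 - k^3/27) + 1)^(1/3))/2 + sqrt(-2*k/(3*(sqrt(1 - k^3/27) + 1)^(1/3)) - 2*(sqrt(1 - k^3/27) + 1)^(1/3) + 8/sqrt(2*k/(3*(sqrt(1 - k^3/27) + 1)^(1/3)) + 2*(sqrt(1 - k^3/27) + 1)^(1/3)))/2, True))) + C2*exp(x*Piecewise((sqrt(2)*sqrt(-(-2)^(1/3))/2 - sqrt(-4*sqrt(2)/sqrt(-(-2)^(1/3)) + 2*(-2)^(1/3))/2, Eq(k, 0)), (sqrt(2*k/(3*(sqrt(1 - k^3/27) + 1)^(1/3)) + 2*(sqrt(1 - k^3/27) + 1)^(1/3))/2 - sqrt(-2*k/(3*(sqrt(1 - k^3/27) + 1)^(1/3)) - 2*(sqrt(1 - k^3/27) + 1)^(1/3) - 8/sqrt(2*k/(3*(sqrt(1 - k^3/27) + 1)^(1/3)) + 2*(sqrt(1 - k^3/27) + 1)^(1/3)))/2, True))) + C3*exp(x*Piecewise((-sqrt(2*(-2)^(1/3) + 4*sqrt(2)/sqrt(-(-2)^(1/3)))/2 - sqrt(2)*sqrt(-(-2)^(1/3))/2, Eq(k, 0)), (-sqrt(2*k/(3*(sqrt(1 - k^3/27) + 1)^(1/3)) + 2*(sqrt(1 - k^3/27) + 1)^(1/3))/2 - sqrt(-2*k/(3*(sqrt(1 - k^3/27) + 1)^(1/3)) - 2*(sqrt(1 - k^3/27) + 1)^(1/3) + 8/sqrt(2*k/(3*(sqrt(1 - k^3/27) + 1)^(1/3)) + 2*(sqrt(1 - k^3/27) + 1)^(1/3)))/2, True))) + C4*exp(x*Piecewise((sqrt(-4*sqrt(2)/sqrt(-(-2)^(1/3)) + 2*(-2)^(1/3))/2 + sqrt(2)*sqrt(-(-2)^(1/3))/2, Eq(k, 0)), (sqrt(2*k/(3*(sqrt(1 - k^3/27) + 1)^(1/3)) + 2*(sqrt(1 - k^3/27) + 1)^(1/3))/2 + sqrt(-2*k/(3*(sqrt(1 - k^3/27) + 1)^(1/3)) - 2*(sqrt(1 - k^3/27) + 1)^(1/3) - 8/sqrt(2*k/(3*(sqrt(1 - k^3/27) + 1)^(1/3)) + 2*(sqrt(1 - k^3/27) + 1)^(1/3)))/2, True)))


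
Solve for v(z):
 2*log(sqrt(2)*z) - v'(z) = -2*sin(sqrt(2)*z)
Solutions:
 v(z) = C1 + 2*z*log(z) - 2*z + z*log(2) - sqrt(2)*cos(sqrt(2)*z)


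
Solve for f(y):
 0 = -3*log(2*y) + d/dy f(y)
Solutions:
 f(y) = C1 + 3*y*log(y) - 3*y + y*log(8)


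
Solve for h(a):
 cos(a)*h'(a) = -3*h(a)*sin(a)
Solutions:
 h(a) = C1*cos(a)^3


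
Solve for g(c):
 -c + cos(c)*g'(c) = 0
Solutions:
 g(c) = C1 + Integral(c/cos(c), c)


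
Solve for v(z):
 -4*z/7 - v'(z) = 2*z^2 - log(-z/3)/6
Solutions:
 v(z) = C1 - 2*z^3/3 - 2*z^2/7 + z*log(-z)/6 + z*(-log(3) - 1)/6


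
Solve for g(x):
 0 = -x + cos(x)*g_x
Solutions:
 g(x) = C1 + Integral(x/cos(x), x)


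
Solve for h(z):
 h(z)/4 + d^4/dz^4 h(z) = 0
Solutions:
 h(z) = (C1*sin(z/2) + C2*cos(z/2))*exp(-z/2) + (C3*sin(z/2) + C4*cos(z/2))*exp(z/2)


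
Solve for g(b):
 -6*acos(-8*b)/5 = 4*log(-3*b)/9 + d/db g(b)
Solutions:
 g(b) = C1 - 4*b*log(-b)/9 - 6*b*acos(-8*b)/5 - 4*b*log(3)/9 + 4*b/9 - 3*sqrt(1 - 64*b^2)/20


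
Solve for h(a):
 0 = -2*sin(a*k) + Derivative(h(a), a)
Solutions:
 h(a) = C1 - 2*cos(a*k)/k


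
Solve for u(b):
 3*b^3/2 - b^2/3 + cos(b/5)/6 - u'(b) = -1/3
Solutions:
 u(b) = C1 + 3*b^4/8 - b^3/9 + b/3 + 5*sin(b/5)/6


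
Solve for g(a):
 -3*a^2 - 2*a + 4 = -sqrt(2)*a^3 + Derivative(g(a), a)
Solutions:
 g(a) = C1 + sqrt(2)*a^4/4 - a^3 - a^2 + 4*a


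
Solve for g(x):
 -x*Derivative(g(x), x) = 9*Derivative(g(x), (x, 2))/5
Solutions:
 g(x) = C1 + C2*erf(sqrt(10)*x/6)


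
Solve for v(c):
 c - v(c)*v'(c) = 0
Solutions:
 v(c) = -sqrt(C1 + c^2)
 v(c) = sqrt(C1 + c^2)


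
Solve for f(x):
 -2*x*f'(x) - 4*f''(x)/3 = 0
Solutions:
 f(x) = C1 + C2*erf(sqrt(3)*x/2)


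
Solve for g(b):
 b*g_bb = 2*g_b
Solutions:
 g(b) = C1 + C2*b^3


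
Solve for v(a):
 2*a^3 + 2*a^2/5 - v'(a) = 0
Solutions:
 v(a) = C1 + a^4/2 + 2*a^3/15


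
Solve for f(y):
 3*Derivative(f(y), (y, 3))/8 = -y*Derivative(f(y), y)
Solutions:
 f(y) = C1 + Integral(C2*airyai(-2*3^(2/3)*y/3) + C3*airybi(-2*3^(2/3)*y/3), y)


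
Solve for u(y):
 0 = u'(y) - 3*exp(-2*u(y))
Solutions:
 u(y) = log(-sqrt(C1 + 6*y))
 u(y) = log(C1 + 6*y)/2


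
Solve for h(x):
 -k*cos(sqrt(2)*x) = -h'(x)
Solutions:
 h(x) = C1 + sqrt(2)*k*sin(sqrt(2)*x)/2


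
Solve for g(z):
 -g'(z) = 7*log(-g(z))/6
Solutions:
 -li(-g(z)) = C1 - 7*z/6


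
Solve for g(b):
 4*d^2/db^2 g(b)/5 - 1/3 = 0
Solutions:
 g(b) = C1 + C2*b + 5*b^2/24


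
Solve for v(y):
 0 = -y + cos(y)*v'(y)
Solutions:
 v(y) = C1 + Integral(y/cos(y), y)


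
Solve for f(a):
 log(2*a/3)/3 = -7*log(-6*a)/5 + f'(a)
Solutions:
 f(a) = C1 + 26*a*log(a)/15 + a*(-26/15 + log(6144)/15 + log(6) + 7*I*pi/5)


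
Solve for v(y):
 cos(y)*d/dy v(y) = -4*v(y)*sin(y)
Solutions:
 v(y) = C1*cos(y)^4


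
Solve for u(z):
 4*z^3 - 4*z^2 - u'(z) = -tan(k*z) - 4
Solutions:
 u(z) = C1 + z^4 - 4*z^3/3 + 4*z + Piecewise((-log(cos(k*z))/k, Ne(k, 0)), (0, True))


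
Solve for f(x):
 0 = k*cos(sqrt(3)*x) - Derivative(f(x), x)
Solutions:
 f(x) = C1 + sqrt(3)*k*sin(sqrt(3)*x)/3


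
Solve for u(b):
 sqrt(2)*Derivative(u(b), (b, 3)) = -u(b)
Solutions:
 u(b) = C3*exp(-2^(5/6)*b/2) + (C1*sin(2^(5/6)*sqrt(3)*b/4) + C2*cos(2^(5/6)*sqrt(3)*b/4))*exp(2^(5/6)*b/4)


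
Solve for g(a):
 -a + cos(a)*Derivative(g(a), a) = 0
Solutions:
 g(a) = C1 + Integral(a/cos(a), a)


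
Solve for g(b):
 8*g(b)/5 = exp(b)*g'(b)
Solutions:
 g(b) = C1*exp(-8*exp(-b)/5)


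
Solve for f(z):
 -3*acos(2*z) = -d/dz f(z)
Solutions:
 f(z) = C1 + 3*z*acos(2*z) - 3*sqrt(1 - 4*z^2)/2


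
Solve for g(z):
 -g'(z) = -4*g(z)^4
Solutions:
 g(z) = (-1/(C1 + 12*z))^(1/3)
 g(z) = (-1/(C1 + 4*z))^(1/3)*(-3^(2/3) - 3*3^(1/6)*I)/6
 g(z) = (-1/(C1 + 4*z))^(1/3)*(-3^(2/3) + 3*3^(1/6)*I)/6


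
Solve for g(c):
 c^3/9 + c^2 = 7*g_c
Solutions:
 g(c) = C1 + c^4/252 + c^3/21


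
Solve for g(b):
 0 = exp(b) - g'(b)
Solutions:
 g(b) = C1 + exp(b)


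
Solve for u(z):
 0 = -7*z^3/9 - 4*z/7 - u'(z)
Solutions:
 u(z) = C1 - 7*z^4/36 - 2*z^2/7


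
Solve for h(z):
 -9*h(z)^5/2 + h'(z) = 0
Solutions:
 h(z) = -(-1/(C1 + 18*z))^(1/4)
 h(z) = (-1/(C1 + 18*z))^(1/4)
 h(z) = -I*(-1/(C1 + 18*z))^(1/4)
 h(z) = I*(-1/(C1 + 18*z))^(1/4)


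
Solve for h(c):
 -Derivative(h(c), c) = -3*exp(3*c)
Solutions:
 h(c) = C1 + exp(3*c)


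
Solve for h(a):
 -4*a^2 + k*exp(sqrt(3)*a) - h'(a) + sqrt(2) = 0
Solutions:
 h(a) = C1 - 4*a^3/3 + sqrt(2)*a + sqrt(3)*k*exp(sqrt(3)*a)/3


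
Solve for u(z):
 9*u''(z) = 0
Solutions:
 u(z) = C1 + C2*z


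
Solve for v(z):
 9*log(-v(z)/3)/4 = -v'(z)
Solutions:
 4*Integral(1/(log(-_y) - log(3)), (_y, v(z)))/9 = C1 - z


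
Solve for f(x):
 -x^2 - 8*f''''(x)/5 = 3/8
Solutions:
 f(x) = C1 + C2*x + C3*x^2 + C4*x^3 - x^6/576 - 5*x^4/512


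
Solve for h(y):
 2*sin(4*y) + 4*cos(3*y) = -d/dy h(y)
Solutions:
 h(y) = C1 - 4*sin(3*y)/3 + cos(4*y)/2


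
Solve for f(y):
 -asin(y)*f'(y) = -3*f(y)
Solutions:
 f(y) = C1*exp(3*Integral(1/asin(y), y))


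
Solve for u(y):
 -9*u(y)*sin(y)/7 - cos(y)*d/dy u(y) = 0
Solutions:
 u(y) = C1*cos(y)^(9/7)


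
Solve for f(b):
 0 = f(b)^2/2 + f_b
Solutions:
 f(b) = 2/(C1 + b)


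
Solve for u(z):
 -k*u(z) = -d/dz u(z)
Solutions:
 u(z) = C1*exp(k*z)


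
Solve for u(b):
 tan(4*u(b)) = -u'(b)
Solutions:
 u(b) = -asin(C1*exp(-4*b))/4 + pi/4
 u(b) = asin(C1*exp(-4*b))/4


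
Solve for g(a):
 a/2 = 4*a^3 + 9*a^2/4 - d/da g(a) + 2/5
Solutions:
 g(a) = C1 + a^4 + 3*a^3/4 - a^2/4 + 2*a/5


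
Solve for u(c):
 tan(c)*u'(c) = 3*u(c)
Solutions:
 u(c) = C1*sin(c)^3


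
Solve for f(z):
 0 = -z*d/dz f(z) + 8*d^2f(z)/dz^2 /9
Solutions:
 f(z) = C1 + C2*erfi(3*z/4)


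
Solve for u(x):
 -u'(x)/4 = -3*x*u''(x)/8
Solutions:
 u(x) = C1 + C2*x^(5/3)


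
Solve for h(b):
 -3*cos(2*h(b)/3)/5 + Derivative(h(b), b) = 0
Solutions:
 -3*b/5 - 3*log(sin(2*h(b)/3) - 1)/4 + 3*log(sin(2*h(b)/3) + 1)/4 = C1


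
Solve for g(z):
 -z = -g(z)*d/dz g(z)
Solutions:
 g(z) = -sqrt(C1 + z^2)
 g(z) = sqrt(C1 + z^2)


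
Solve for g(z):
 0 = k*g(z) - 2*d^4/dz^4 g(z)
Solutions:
 g(z) = C1*exp(-2^(3/4)*k^(1/4)*z/2) + C2*exp(2^(3/4)*k^(1/4)*z/2) + C3*exp(-2^(3/4)*I*k^(1/4)*z/2) + C4*exp(2^(3/4)*I*k^(1/4)*z/2)


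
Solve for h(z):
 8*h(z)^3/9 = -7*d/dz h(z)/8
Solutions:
 h(z) = -3*sqrt(14)*sqrt(-1/(C1 - 64*z))/2
 h(z) = 3*sqrt(14)*sqrt(-1/(C1 - 64*z))/2


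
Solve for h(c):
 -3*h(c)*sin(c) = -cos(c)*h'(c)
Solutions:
 h(c) = C1/cos(c)^3


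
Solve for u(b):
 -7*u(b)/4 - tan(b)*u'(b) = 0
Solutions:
 u(b) = C1/sin(b)^(7/4)


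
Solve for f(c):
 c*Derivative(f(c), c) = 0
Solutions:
 f(c) = C1


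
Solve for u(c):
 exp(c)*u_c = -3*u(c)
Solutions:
 u(c) = C1*exp(3*exp(-c))


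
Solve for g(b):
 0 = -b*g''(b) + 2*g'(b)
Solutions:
 g(b) = C1 + C2*b^3


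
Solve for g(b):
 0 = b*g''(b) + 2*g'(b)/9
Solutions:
 g(b) = C1 + C2*b^(7/9)


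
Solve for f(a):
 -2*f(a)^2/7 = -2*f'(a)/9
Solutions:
 f(a) = -7/(C1 + 9*a)


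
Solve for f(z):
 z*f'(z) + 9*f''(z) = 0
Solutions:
 f(z) = C1 + C2*erf(sqrt(2)*z/6)


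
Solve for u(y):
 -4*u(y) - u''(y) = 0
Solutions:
 u(y) = C1*sin(2*y) + C2*cos(2*y)


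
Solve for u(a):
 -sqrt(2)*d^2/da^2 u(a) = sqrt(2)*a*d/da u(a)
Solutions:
 u(a) = C1 + C2*erf(sqrt(2)*a/2)


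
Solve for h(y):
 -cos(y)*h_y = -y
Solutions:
 h(y) = C1 + Integral(y/cos(y), y)


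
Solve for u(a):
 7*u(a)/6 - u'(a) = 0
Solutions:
 u(a) = C1*exp(7*a/6)


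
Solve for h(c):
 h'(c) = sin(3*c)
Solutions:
 h(c) = C1 - cos(3*c)/3


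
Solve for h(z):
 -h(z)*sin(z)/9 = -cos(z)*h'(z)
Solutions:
 h(z) = C1/cos(z)^(1/9)


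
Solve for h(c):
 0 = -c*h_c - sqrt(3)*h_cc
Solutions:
 h(c) = C1 + C2*erf(sqrt(2)*3^(3/4)*c/6)


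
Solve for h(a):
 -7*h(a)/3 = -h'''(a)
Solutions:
 h(a) = C3*exp(3^(2/3)*7^(1/3)*a/3) + (C1*sin(3^(1/6)*7^(1/3)*a/2) + C2*cos(3^(1/6)*7^(1/3)*a/2))*exp(-3^(2/3)*7^(1/3)*a/6)


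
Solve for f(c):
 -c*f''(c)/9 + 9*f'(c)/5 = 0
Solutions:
 f(c) = C1 + C2*c^(86/5)


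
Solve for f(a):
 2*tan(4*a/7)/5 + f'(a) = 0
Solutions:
 f(a) = C1 + 7*log(cos(4*a/7))/10


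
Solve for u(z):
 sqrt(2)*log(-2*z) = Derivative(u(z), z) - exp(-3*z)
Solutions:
 u(z) = C1 + sqrt(2)*z*log(-z) + sqrt(2)*z*(-1 + log(2)) - exp(-3*z)/3


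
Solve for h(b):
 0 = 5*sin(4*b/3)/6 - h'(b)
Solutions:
 h(b) = C1 - 5*cos(4*b/3)/8


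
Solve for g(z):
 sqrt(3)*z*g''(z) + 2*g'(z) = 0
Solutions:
 g(z) = C1 + C2*z^(1 - 2*sqrt(3)/3)


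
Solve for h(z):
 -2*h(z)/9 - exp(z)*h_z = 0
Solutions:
 h(z) = C1*exp(2*exp(-z)/9)


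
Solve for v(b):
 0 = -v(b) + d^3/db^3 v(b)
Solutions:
 v(b) = C3*exp(b) + (C1*sin(sqrt(3)*b/2) + C2*cos(sqrt(3)*b/2))*exp(-b/2)


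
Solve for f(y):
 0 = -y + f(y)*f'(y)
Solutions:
 f(y) = -sqrt(C1 + y^2)
 f(y) = sqrt(C1 + y^2)


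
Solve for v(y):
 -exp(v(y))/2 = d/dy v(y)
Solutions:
 v(y) = log(1/(C1 + y)) + log(2)


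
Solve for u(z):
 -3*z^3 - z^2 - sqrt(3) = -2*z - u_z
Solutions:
 u(z) = C1 + 3*z^4/4 + z^3/3 - z^2 + sqrt(3)*z


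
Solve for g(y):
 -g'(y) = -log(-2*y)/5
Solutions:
 g(y) = C1 + y*log(-y)/5 + y*(-1 + log(2))/5


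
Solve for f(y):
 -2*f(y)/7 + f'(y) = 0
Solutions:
 f(y) = C1*exp(2*y/7)


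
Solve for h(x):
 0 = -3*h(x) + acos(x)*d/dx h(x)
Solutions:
 h(x) = C1*exp(3*Integral(1/acos(x), x))


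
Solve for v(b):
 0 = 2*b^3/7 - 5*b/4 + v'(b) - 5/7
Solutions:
 v(b) = C1 - b^4/14 + 5*b^2/8 + 5*b/7


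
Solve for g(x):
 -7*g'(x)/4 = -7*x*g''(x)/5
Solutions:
 g(x) = C1 + C2*x^(9/4)
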